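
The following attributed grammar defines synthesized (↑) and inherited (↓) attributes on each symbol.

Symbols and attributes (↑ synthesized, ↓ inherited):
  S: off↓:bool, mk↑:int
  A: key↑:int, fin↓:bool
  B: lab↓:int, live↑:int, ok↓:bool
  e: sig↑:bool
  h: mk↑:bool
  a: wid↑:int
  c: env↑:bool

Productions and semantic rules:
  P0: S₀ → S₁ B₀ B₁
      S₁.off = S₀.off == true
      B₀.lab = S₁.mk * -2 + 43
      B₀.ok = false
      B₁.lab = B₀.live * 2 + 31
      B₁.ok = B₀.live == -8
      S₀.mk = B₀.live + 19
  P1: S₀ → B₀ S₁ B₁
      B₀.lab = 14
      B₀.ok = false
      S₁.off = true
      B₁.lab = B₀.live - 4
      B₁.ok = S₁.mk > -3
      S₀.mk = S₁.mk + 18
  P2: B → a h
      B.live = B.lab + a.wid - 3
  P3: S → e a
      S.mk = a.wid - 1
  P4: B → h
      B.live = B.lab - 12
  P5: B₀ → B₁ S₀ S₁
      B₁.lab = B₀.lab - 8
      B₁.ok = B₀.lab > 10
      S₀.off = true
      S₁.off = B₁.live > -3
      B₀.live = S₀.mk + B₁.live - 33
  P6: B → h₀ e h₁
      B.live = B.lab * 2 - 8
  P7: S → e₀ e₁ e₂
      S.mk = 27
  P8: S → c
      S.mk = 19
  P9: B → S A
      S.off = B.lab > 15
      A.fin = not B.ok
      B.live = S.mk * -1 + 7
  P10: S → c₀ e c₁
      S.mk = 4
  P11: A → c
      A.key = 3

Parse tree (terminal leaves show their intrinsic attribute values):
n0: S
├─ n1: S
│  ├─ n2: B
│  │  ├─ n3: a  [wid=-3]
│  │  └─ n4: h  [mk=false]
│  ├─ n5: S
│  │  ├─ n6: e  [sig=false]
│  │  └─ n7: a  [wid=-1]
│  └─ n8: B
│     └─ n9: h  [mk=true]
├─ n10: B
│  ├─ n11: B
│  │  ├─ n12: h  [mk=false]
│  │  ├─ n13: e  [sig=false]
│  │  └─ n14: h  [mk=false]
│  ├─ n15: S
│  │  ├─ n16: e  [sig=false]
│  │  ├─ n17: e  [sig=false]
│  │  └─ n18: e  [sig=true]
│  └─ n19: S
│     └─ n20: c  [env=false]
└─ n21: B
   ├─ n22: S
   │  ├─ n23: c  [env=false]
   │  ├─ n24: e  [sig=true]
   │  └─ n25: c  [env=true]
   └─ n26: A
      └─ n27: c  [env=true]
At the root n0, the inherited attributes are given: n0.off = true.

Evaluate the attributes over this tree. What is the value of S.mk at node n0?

1. n0.off = true  [given at root]
2. n1.off = true  [S₀.off == true]
3. n2.lab = 14  [14]
4. n2.ok = false  [false]
5. n3.wid = -3  [terminal]
6. n4.mk = false  [terminal]
7. n2.live = 8  [B.lab + a.wid - 3]
8. n5.off = true  [true]
9. n6.sig = false  [terminal]
10. n7.wid = -1  [terminal]
11. n5.mk = -2  [a.wid - 1]
12. n8.lab = 4  [B₀.live - 4]
13. n8.ok = true  [S₁.mk > -3]
14. n9.mk = true  [terminal]
15. n8.live = -8  [B.lab - 12]
16. n1.mk = 16  [S₁.mk + 18]
17. n10.lab = 11  [S₁.mk * -2 + 43]
18. n10.ok = false  [false]
19. n11.lab = 3  [B₀.lab - 8]
20. n11.ok = true  [B₀.lab > 10]
21. n12.mk = false  [terminal]
22. n13.sig = false  [terminal]
23. n14.mk = false  [terminal]
24. n11.live = -2  [B.lab * 2 - 8]
25. n15.off = true  [true]
26. n16.sig = false  [terminal]
27. n17.sig = false  [terminal]
28. n18.sig = true  [terminal]
29. n15.mk = 27  [27]
30. n19.off = true  [B₁.live > -3]
31. n20.env = false  [terminal]
32. n19.mk = 19  [19]
33. n10.live = -8  [S₀.mk + B₁.live - 33]
34. n21.lab = 15  [B₀.live * 2 + 31]
35. n21.ok = true  [B₀.live == -8]
36. n22.off = false  [B.lab > 15]
37. n23.env = false  [terminal]
38. n24.sig = true  [terminal]
39. n25.env = true  [terminal]
40. n22.mk = 4  [4]
41. n26.fin = false  [not B.ok]
42. n27.env = true  [terminal]
43. n26.key = 3  [3]
44. n21.live = 3  [S.mk * -1 + 7]
45. n0.mk = 11  [B₀.live + 19]

11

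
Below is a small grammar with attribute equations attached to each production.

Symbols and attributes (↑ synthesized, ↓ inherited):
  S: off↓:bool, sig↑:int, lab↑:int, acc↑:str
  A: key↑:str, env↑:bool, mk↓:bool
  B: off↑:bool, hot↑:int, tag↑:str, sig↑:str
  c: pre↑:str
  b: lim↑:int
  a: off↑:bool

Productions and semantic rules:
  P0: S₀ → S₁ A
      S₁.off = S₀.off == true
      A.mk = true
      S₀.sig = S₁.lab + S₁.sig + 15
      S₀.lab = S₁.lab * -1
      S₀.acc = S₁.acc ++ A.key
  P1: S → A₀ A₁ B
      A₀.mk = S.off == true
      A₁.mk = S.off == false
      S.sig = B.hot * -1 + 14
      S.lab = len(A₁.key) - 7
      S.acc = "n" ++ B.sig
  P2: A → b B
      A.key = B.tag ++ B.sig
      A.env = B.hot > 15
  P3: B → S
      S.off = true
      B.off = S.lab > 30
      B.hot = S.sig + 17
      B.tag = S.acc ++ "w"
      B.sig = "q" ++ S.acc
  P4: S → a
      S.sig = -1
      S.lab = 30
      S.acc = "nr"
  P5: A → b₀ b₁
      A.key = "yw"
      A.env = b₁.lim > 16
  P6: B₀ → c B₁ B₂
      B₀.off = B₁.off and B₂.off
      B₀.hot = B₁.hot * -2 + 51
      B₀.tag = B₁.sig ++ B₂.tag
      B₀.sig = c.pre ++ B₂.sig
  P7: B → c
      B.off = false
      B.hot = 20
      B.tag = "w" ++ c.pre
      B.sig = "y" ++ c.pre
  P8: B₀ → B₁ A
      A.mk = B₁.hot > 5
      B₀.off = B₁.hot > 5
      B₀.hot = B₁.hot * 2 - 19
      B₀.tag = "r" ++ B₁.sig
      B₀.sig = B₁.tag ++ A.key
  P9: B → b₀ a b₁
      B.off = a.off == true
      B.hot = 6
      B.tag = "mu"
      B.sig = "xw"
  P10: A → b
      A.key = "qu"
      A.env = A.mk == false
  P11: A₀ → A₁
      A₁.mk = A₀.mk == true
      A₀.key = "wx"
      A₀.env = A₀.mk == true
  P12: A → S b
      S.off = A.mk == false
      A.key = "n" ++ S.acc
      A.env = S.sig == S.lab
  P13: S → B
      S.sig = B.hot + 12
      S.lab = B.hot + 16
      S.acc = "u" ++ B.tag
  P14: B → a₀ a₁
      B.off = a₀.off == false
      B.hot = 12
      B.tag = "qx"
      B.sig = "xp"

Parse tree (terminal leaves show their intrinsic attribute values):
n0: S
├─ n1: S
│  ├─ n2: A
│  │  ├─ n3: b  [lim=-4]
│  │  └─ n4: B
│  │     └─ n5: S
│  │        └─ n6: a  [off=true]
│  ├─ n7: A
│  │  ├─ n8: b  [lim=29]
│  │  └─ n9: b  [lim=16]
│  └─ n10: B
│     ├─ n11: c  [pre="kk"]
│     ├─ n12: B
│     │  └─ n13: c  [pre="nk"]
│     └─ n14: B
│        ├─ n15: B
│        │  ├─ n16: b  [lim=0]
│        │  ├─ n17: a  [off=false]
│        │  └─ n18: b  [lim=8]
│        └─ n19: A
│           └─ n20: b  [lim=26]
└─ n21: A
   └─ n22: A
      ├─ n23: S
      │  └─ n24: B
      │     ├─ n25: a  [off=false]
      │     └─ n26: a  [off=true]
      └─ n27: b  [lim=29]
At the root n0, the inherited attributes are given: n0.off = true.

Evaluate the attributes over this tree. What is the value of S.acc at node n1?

"nkkmuqu"

1. n0.off = true  [given at root]
2. n1.off = true  [S₀.off == true]
3. n2.mk = true  [S.off == true]
4. n3.lim = -4  [terminal]
5. n5.off = true  [true]
6. n6.off = true  [terminal]
7. n5.sig = -1  [-1]
8. n5.lab = 30  [30]
9. n5.acc = "nr"  ["nr"]
10. n4.off = false  [S.lab > 30]
11. n4.hot = 16  [S.sig + 17]
12. n4.tag = "nrw"  [S.acc ++ "w"]
13. n4.sig = "qnr"  ["q" ++ S.acc]
14. n2.key = "nrwqnr"  [B.tag ++ B.sig]
15. n2.env = true  [B.hot > 15]
16. n7.mk = false  [S.off == false]
17. n8.lim = 29  [terminal]
18. n9.lim = 16  [terminal]
19. n7.key = "yw"  ["yw"]
20. n7.env = false  [b₁.lim > 16]
21. n11.pre = "kk"  [terminal]
22. n13.pre = "nk"  [terminal]
23. n12.off = false  [false]
24. n12.hot = 20  [20]
25. n12.tag = "wnk"  ["w" ++ c.pre]
26. n12.sig = "ynk"  ["y" ++ c.pre]
27. n16.lim = 0  [terminal]
28. n17.off = false  [terminal]
29. n18.lim = 8  [terminal]
30. n15.off = false  [a.off == true]
31. n15.hot = 6  [6]
32. n15.tag = "mu"  ["mu"]
33. n15.sig = "xw"  ["xw"]
34. n19.mk = true  [B₁.hot > 5]
35. n20.lim = 26  [terminal]
36. n19.key = "qu"  ["qu"]
37. n19.env = false  [A.mk == false]
38. n14.off = true  [B₁.hot > 5]
39. n14.hot = -7  [B₁.hot * 2 - 19]
40. n14.tag = "rxw"  ["r" ++ B₁.sig]
41. n14.sig = "muqu"  [B₁.tag ++ A.key]
42. n10.off = false  [B₁.off and B₂.off]
43. n10.hot = 11  [B₁.hot * -2 + 51]
44. n10.tag = "ynkrxw"  [B₁.sig ++ B₂.tag]
45. n10.sig = "kkmuqu"  [c.pre ++ B₂.sig]
46. n1.sig = 3  [B.hot * -1 + 14]
47. n1.lab = -5  [len(A₁.key) - 7]
48. n1.acc = "nkkmuqu"  ["n" ++ B.sig]
49. n21.mk = true  [true]
50. n22.mk = true  [A₀.mk == true]
51. n23.off = false  [A.mk == false]
52. n25.off = false  [terminal]
53. n26.off = true  [terminal]
54. n24.off = true  [a₀.off == false]
55. n24.hot = 12  [12]
56. n24.tag = "qx"  ["qx"]
57. n24.sig = "xp"  ["xp"]
58. n23.sig = 24  [B.hot + 12]
59. n23.lab = 28  [B.hot + 16]
60. n23.acc = "uqx"  ["u" ++ B.tag]
61. n27.lim = 29  [terminal]
62. n22.key = "nuqx"  ["n" ++ S.acc]
63. n22.env = false  [S.sig == S.lab]
64. n21.key = "wx"  ["wx"]
65. n21.env = true  [A₀.mk == true]
66. n0.sig = 13  [S₁.lab + S₁.sig + 15]
67. n0.lab = 5  [S₁.lab * -1]
68. n0.acc = "nkkmuquwx"  [S₁.acc ++ A.key]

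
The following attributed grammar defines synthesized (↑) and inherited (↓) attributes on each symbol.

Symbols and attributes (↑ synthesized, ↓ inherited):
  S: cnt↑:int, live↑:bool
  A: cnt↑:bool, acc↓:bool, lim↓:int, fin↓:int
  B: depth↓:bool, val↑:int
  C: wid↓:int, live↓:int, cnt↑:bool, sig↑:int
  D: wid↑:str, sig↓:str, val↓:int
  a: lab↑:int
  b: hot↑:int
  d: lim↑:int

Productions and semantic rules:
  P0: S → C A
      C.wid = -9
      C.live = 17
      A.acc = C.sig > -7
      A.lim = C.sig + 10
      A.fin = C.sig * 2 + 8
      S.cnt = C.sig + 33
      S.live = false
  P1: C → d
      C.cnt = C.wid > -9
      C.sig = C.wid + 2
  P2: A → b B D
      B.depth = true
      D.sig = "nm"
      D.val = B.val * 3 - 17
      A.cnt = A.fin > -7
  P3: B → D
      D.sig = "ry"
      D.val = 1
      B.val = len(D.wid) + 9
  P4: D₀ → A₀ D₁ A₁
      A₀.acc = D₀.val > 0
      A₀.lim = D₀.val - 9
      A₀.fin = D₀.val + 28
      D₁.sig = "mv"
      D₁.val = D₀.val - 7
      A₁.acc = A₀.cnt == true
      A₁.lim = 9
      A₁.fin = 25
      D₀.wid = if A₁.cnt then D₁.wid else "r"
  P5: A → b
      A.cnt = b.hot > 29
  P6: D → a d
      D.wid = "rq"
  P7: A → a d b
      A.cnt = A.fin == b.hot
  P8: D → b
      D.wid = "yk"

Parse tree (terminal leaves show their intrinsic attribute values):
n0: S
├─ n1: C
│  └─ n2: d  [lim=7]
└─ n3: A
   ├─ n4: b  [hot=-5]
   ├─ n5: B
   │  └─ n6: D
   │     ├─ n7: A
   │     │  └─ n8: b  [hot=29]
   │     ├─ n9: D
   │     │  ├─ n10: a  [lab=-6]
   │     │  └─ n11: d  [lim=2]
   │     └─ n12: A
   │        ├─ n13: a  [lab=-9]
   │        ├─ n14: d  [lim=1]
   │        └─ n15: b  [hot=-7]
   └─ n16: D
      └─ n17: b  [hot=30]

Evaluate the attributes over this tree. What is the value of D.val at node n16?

1. n1.wid = -9  [-9]
2. n1.live = 17  [17]
3. n2.lim = 7  [terminal]
4. n1.cnt = false  [C.wid > -9]
5. n1.sig = -7  [C.wid + 2]
6. n3.acc = false  [C.sig > -7]
7. n3.lim = 3  [C.sig + 10]
8. n3.fin = -6  [C.sig * 2 + 8]
9. n4.hot = -5  [terminal]
10. n5.depth = true  [true]
11. n6.sig = "ry"  ["ry"]
12. n6.val = 1  [1]
13. n7.acc = true  [D₀.val > 0]
14. n7.lim = -8  [D₀.val - 9]
15. n7.fin = 29  [D₀.val + 28]
16. n8.hot = 29  [terminal]
17. n7.cnt = false  [b.hot > 29]
18. n9.sig = "mv"  ["mv"]
19. n9.val = -6  [D₀.val - 7]
20. n10.lab = -6  [terminal]
21. n11.lim = 2  [terminal]
22. n9.wid = "rq"  ["rq"]
23. n12.acc = false  [A₀.cnt == true]
24. n12.lim = 9  [9]
25. n12.fin = 25  [25]
26. n13.lab = -9  [terminal]
27. n14.lim = 1  [terminal]
28. n15.hot = -7  [terminal]
29. n12.cnt = false  [A.fin == b.hot]
30. n6.wid = "r"  [if A₁.cnt then D₁.wid else "r"]
31. n5.val = 10  [len(D.wid) + 9]
32. n16.sig = "nm"  ["nm"]
33. n16.val = 13  [B.val * 3 - 17]
34. n17.hot = 30  [terminal]
35. n16.wid = "yk"  ["yk"]
36. n3.cnt = true  [A.fin > -7]
37. n0.cnt = 26  [C.sig + 33]
38. n0.live = false  [false]

13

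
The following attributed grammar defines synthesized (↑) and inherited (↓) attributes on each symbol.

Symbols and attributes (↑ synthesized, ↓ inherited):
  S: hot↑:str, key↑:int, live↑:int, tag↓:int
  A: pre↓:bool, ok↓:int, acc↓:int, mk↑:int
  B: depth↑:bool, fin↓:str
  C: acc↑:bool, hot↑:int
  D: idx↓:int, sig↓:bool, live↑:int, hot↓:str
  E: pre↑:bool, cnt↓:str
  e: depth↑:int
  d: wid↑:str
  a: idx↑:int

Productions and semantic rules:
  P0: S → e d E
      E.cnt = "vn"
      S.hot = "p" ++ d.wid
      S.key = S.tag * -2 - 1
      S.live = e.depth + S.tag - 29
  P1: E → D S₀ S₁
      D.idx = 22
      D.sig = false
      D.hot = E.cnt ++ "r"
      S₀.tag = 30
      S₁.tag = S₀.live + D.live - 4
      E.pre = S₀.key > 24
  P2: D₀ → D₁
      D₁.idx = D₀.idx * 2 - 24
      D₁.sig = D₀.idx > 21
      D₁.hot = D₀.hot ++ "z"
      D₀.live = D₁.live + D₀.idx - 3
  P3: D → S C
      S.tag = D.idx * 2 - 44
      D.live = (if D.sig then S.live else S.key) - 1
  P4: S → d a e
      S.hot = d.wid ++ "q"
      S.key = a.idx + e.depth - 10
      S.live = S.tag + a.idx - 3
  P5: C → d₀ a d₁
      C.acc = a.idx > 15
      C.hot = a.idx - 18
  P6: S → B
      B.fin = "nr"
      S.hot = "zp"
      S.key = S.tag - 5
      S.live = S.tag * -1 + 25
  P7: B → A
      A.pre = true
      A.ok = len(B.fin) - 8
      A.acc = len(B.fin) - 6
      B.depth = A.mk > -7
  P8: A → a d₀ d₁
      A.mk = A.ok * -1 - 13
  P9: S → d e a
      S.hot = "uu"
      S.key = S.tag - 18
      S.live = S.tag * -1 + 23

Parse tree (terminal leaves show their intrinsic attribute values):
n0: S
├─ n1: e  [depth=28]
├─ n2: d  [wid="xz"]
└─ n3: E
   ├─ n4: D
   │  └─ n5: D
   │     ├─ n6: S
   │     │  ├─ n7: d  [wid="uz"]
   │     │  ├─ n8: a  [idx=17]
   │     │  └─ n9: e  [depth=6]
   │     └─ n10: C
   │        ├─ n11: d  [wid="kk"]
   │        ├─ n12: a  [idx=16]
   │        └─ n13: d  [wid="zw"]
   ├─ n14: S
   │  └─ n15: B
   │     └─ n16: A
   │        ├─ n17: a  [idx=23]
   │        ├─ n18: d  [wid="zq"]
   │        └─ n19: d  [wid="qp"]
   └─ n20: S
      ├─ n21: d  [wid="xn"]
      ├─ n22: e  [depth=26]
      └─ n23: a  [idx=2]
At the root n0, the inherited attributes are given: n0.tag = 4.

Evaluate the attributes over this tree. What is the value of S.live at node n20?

4

1. n0.tag = 4  [given at root]
2. n1.depth = 28  [terminal]
3. n2.wid = "xz"  [terminal]
4. n3.cnt = "vn"  ["vn"]
5. n4.idx = 22  [22]
6. n4.sig = false  [false]
7. n4.hot = "vnr"  [E.cnt ++ "r"]
8. n5.idx = 20  [D₀.idx * 2 - 24]
9. n5.sig = true  [D₀.idx > 21]
10. n5.hot = "vnrz"  [D₀.hot ++ "z"]
11. n6.tag = -4  [D.idx * 2 - 44]
12. n7.wid = "uz"  [terminal]
13. n8.idx = 17  [terminal]
14. n9.depth = 6  [terminal]
15. n6.hot = "uzq"  [d.wid ++ "q"]
16. n6.key = 13  [a.idx + e.depth - 10]
17. n6.live = 10  [S.tag + a.idx - 3]
18. n11.wid = "kk"  [terminal]
19. n12.idx = 16  [terminal]
20. n13.wid = "zw"  [terminal]
21. n10.acc = true  [a.idx > 15]
22. n10.hot = -2  [a.idx - 18]
23. n5.live = 9  [(if D.sig then S.live else S.key) - 1]
24. n4.live = 28  [D₁.live + D₀.idx - 3]
25. n14.tag = 30  [30]
26. n15.fin = "nr"  ["nr"]
27. n16.pre = true  [true]
28. n16.ok = -6  [len(B.fin) - 8]
29. n16.acc = -4  [len(B.fin) - 6]
30. n17.idx = 23  [terminal]
31. n18.wid = "zq"  [terminal]
32. n19.wid = "qp"  [terminal]
33. n16.mk = -7  [A.ok * -1 - 13]
34. n15.depth = false  [A.mk > -7]
35. n14.hot = "zp"  ["zp"]
36. n14.key = 25  [S.tag - 5]
37. n14.live = -5  [S.tag * -1 + 25]
38. n20.tag = 19  [S₀.live + D.live - 4]
39. n21.wid = "xn"  [terminal]
40. n22.depth = 26  [terminal]
41. n23.idx = 2  [terminal]
42. n20.hot = "uu"  ["uu"]
43. n20.key = 1  [S.tag - 18]
44. n20.live = 4  [S.tag * -1 + 23]
45. n3.pre = true  [S₀.key > 24]
46. n0.hot = "pxz"  ["p" ++ d.wid]
47. n0.key = -9  [S.tag * -2 - 1]
48. n0.live = 3  [e.depth + S.tag - 29]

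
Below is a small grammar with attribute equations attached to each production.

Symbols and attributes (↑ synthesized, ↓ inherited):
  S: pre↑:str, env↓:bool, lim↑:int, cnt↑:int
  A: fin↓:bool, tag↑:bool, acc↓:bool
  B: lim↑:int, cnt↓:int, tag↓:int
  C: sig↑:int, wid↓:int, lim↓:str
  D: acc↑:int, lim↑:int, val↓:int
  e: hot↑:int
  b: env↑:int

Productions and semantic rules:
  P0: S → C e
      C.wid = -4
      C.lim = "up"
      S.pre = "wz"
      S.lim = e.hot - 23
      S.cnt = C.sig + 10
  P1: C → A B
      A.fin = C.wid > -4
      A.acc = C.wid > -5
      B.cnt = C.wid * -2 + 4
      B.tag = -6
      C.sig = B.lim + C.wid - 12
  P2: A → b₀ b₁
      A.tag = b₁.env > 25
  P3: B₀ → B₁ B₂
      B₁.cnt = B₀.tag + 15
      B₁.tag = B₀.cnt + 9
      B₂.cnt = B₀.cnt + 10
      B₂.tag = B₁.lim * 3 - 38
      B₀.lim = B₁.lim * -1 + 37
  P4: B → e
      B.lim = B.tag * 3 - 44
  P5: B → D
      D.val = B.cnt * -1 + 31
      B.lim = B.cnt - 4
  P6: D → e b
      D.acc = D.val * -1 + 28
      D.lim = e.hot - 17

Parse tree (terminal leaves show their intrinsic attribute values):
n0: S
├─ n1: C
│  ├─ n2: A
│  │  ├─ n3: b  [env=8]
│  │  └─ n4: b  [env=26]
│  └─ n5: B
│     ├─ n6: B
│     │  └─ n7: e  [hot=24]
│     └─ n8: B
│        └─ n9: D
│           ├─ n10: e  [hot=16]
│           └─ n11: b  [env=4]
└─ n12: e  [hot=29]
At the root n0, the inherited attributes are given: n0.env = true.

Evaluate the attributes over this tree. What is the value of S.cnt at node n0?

12

1. n0.env = true  [given at root]
2. n1.wid = -4  [-4]
3. n1.lim = "up"  ["up"]
4. n2.fin = false  [C.wid > -4]
5. n2.acc = true  [C.wid > -5]
6. n3.env = 8  [terminal]
7. n4.env = 26  [terminal]
8. n2.tag = true  [b₁.env > 25]
9. n5.cnt = 12  [C.wid * -2 + 4]
10. n5.tag = -6  [-6]
11. n6.cnt = 9  [B₀.tag + 15]
12. n6.tag = 21  [B₀.cnt + 9]
13. n7.hot = 24  [terminal]
14. n6.lim = 19  [B.tag * 3 - 44]
15. n8.cnt = 22  [B₀.cnt + 10]
16. n8.tag = 19  [B₁.lim * 3 - 38]
17. n9.val = 9  [B.cnt * -1 + 31]
18. n10.hot = 16  [terminal]
19. n11.env = 4  [terminal]
20. n9.acc = 19  [D.val * -1 + 28]
21. n9.lim = -1  [e.hot - 17]
22. n8.lim = 18  [B.cnt - 4]
23. n5.lim = 18  [B₁.lim * -1 + 37]
24. n1.sig = 2  [B.lim + C.wid - 12]
25. n12.hot = 29  [terminal]
26. n0.pre = "wz"  ["wz"]
27. n0.lim = 6  [e.hot - 23]
28. n0.cnt = 12  [C.sig + 10]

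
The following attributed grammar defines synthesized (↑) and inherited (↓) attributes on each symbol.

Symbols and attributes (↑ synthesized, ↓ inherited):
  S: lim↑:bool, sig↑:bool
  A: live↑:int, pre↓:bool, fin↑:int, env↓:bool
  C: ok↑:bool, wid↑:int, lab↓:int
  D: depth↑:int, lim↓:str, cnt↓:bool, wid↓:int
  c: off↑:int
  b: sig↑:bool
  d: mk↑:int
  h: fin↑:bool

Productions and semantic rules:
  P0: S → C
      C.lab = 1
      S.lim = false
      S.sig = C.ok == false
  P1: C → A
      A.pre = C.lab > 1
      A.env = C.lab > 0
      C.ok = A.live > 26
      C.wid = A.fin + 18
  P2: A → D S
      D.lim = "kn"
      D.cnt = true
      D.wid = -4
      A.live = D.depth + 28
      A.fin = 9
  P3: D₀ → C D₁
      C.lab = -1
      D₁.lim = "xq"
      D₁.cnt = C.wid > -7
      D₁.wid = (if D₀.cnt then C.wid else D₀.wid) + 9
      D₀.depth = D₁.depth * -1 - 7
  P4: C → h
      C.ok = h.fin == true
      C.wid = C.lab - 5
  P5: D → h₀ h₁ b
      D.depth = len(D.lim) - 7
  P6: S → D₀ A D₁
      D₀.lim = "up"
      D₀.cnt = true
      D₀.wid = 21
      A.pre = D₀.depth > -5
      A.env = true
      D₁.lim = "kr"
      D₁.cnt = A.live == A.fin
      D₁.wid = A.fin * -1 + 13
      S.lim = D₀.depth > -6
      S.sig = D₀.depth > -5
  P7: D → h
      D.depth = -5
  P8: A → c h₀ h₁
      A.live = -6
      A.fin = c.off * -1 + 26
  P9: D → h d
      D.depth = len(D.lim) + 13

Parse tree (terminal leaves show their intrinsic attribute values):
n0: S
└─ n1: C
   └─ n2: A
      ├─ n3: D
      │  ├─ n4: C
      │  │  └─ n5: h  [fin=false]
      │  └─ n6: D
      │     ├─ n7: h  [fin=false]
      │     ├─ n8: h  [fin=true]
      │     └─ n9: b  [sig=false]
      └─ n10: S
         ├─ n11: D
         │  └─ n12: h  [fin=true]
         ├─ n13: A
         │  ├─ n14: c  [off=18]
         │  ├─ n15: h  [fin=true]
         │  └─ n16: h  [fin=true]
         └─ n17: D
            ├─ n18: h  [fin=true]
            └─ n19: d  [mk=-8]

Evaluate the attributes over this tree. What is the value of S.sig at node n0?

1. n1.lab = 1  [1]
2. n2.pre = false  [C.lab > 1]
3. n2.env = true  [C.lab > 0]
4. n3.lim = "kn"  ["kn"]
5. n3.cnt = true  [true]
6. n3.wid = -4  [-4]
7. n4.lab = -1  [-1]
8. n5.fin = false  [terminal]
9. n4.ok = false  [h.fin == true]
10. n4.wid = -6  [C.lab - 5]
11. n6.lim = "xq"  ["xq"]
12. n6.cnt = true  [C.wid > -7]
13. n6.wid = 3  [(if D₀.cnt then C.wid else D₀.wid) + 9]
14. n7.fin = false  [terminal]
15. n8.fin = true  [terminal]
16. n9.sig = false  [terminal]
17. n6.depth = -5  [len(D.lim) - 7]
18. n3.depth = -2  [D₁.depth * -1 - 7]
19. n11.lim = "up"  ["up"]
20. n11.cnt = true  [true]
21. n11.wid = 21  [21]
22. n12.fin = true  [terminal]
23. n11.depth = -5  [-5]
24. n13.pre = false  [D₀.depth > -5]
25. n13.env = true  [true]
26. n14.off = 18  [terminal]
27. n15.fin = true  [terminal]
28. n16.fin = true  [terminal]
29. n13.live = -6  [-6]
30. n13.fin = 8  [c.off * -1 + 26]
31. n17.lim = "kr"  ["kr"]
32. n17.cnt = false  [A.live == A.fin]
33. n17.wid = 5  [A.fin * -1 + 13]
34. n18.fin = true  [terminal]
35. n19.mk = -8  [terminal]
36. n17.depth = 15  [len(D.lim) + 13]
37. n10.lim = true  [D₀.depth > -6]
38. n10.sig = false  [D₀.depth > -5]
39. n2.live = 26  [D.depth + 28]
40. n2.fin = 9  [9]
41. n1.ok = false  [A.live > 26]
42. n1.wid = 27  [A.fin + 18]
43. n0.lim = false  [false]
44. n0.sig = true  [C.ok == false]

true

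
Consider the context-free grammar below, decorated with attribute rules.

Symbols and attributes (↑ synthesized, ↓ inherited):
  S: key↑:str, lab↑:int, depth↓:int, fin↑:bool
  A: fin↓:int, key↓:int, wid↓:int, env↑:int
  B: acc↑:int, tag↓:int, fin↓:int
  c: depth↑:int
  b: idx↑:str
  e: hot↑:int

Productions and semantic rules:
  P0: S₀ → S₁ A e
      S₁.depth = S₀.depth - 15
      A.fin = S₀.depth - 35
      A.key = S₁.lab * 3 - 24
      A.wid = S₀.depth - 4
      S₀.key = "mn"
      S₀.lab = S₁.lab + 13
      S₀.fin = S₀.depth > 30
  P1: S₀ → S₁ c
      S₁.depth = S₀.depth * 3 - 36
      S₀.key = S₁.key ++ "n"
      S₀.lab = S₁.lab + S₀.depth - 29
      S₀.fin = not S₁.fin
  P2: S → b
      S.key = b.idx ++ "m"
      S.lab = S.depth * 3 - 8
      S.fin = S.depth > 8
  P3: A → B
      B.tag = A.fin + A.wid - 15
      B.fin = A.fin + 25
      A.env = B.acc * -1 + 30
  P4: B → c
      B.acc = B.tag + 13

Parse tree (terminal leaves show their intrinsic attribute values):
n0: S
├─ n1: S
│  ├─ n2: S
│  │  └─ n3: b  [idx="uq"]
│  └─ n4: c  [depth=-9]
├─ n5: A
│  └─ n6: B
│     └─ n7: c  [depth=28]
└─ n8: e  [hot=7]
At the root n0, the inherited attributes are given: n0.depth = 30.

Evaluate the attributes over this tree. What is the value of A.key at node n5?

1. n0.depth = 30  [given at root]
2. n1.depth = 15  [S₀.depth - 15]
3. n2.depth = 9  [S₀.depth * 3 - 36]
4. n3.idx = "uq"  [terminal]
5. n2.key = "uqm"  [b.idx ++ "m"]
6. n2.lab = 19  [S.depth * 3 - 8]
7. n2.fin = true  [S.depth > 8]
8. n4.depth = -9  [terminal]
9. n1.key = "uqmn"  [S₁.key ++ "n"]
10. n1.lab = 5  [S₁.lab + S₀.depth - 29]
11. n1.fin = false  [not S₁.fin]
12. n5.fin = -5  [S₀.depth - 35]
13. n5.key = -9  [S₁.lab * 3 - 24]
14. n5.wid = 26  [S₀.depth - 4]
15. n6.tag = 6  [A.fin + A.wid - 15]
16. n6.fin = 20  [A.fin + 25]
17. n7.depth = 28  [terminal]
18. n6.acc = 19  [B.tag + 13]
19. n5.env = 11  [B.acc * -1 + 30]
20. n8.hot = 7  [terminal]
21. n0.key = "mn"  ["mn"]
22. n0.lab = 18  [S₁.lab + 13]
23. n0.fin = false  [S₀.depth > 30]

-9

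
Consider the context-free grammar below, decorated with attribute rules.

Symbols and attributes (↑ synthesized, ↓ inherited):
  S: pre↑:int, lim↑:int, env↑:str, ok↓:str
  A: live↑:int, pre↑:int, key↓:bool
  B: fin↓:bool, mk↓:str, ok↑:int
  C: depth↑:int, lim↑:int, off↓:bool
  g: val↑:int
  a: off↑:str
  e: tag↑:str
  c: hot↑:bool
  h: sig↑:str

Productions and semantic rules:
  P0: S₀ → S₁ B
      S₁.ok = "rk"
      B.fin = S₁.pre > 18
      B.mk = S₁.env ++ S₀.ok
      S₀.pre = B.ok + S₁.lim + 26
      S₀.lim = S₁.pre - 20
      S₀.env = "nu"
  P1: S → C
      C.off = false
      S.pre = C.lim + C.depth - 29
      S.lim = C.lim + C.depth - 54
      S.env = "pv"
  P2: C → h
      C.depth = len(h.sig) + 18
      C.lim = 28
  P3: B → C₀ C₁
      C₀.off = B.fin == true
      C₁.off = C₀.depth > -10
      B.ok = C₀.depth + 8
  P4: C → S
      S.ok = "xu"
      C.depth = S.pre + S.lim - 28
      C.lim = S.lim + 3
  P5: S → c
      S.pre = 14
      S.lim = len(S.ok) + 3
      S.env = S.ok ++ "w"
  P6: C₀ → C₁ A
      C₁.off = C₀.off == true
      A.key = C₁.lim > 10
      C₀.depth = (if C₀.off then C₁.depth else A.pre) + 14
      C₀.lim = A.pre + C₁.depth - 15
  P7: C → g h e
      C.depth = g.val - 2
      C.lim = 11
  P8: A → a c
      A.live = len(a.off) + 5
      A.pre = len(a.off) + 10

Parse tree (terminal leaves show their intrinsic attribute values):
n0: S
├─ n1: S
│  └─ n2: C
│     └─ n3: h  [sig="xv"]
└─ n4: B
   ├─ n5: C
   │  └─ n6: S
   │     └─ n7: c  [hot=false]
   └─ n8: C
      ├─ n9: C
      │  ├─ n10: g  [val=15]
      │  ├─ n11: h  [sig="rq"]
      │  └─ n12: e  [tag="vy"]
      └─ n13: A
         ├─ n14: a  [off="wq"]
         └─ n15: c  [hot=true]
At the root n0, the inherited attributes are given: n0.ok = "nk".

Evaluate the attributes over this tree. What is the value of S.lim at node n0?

1. n0.ok = "nk"  [given at root]
2. n1.ok = "rk"  ["rk"]
3. n2.off = false  [false]
4. n3.sig = "xv"  [terminal]
5. n2.depth = 20  [len(h.sig) + 18]
6. n2.lim = 28  [28]
7. n1.pre = 19  [C.lim + C.depth - 29]
8. n1.lim = -6  [C.lim + C.depth - 54]
9. n1.env = "pv"  ["pv"]
10. n4.fin = true  [S₁.pre > 18]
11. n4.mk = "pvnk"  [S₁.env ++ S₀.ok]
12. n5.off = true  [B.fin == true]
13. n6.ok = "xu"  ["xu"]
14. n7.hot = false  [terminal]
15. n6.pre = 14  [14]
16. n6.lim = 5  [len(S.ok) + 3]
17. n6.env = "xuw"  [S.ok ++ "w"]
18. n5.depth = -9  [S.pre + S.lim - 28]
19. n5.lim = 8  [S.lim + 3]
20. n8.off = true  [C₀.depth > -10]
21. n9.off = true  [C₀.off == true]
22. n10.val = 15  [terminal]
23. n11.sig = "rq"  [terminal]
24. n12.tag = "vy"  [terminal]
25. n9.depth = 13  [g.val - 2]
26. n9.lim = 11  [11]
27. n13.key = true  [C₁.lim > 10]
28. n14.off = "wq"  [terminal]
29. n15.hot = true  [terminal]
30. n13.live = 7  [len(a.off) + 5]
31. n13.pre = 12  [len(a.off) + 10]
32. n8.depth = 27  [(if C₀.off then C₁.depth else A.pre) + 14]
33. n8.lim = 10  [A.pre + C₁.depth - 15]
34. n4.ok = -1  [C₀.depth + 8]
35. n0.pre = 19  [B.ok + S₁.lim + 26]
36. n0.lim = -1  [S₁.pre - 20]
37. n0.env = "nu"  ["nu"]

-1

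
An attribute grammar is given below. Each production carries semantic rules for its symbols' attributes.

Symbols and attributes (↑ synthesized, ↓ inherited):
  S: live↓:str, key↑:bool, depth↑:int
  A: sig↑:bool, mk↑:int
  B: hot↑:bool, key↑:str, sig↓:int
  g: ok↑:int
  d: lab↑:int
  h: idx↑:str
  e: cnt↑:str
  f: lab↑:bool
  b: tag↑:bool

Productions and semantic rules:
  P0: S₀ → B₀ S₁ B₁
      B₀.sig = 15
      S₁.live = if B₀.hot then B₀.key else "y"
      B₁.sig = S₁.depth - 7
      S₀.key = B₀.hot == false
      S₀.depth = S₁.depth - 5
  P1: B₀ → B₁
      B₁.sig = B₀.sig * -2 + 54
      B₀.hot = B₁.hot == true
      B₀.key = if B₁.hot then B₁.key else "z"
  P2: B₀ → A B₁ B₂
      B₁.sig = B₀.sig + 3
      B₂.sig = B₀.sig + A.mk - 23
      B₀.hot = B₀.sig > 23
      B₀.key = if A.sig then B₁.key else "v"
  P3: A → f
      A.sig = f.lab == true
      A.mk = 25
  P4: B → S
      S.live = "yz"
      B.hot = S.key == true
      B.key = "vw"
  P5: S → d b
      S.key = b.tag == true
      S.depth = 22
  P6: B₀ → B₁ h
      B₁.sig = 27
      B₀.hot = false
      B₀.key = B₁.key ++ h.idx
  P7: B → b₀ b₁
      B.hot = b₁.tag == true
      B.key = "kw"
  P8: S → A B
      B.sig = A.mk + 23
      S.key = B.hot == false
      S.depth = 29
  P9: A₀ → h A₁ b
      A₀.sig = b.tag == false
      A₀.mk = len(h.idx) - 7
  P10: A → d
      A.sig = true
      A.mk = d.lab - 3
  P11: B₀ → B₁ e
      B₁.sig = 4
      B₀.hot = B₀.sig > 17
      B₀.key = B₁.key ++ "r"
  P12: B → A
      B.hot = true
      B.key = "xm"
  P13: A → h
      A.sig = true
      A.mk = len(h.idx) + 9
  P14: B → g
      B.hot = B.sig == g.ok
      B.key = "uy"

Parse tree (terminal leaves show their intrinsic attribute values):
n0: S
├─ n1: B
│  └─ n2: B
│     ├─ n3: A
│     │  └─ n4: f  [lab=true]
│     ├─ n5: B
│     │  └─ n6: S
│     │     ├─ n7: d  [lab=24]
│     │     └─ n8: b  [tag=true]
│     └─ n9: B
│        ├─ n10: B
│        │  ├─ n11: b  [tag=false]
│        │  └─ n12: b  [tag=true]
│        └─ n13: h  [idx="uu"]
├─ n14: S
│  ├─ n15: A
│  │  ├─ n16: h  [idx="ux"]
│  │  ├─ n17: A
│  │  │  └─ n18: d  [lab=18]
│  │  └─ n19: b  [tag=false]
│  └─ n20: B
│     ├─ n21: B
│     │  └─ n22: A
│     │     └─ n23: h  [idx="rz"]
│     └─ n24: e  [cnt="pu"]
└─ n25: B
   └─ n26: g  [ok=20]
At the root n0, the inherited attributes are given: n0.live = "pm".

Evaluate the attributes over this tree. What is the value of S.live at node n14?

1. n0.live = "pm"  [given at root]
2. n1.sig = 15  [15]
3. n2.sig = 24  [B₀.sig * -2 + 54]
4. n4.lab = true  [terminal]
5. n3.sig = true  [f.lab == true]
6. n3.mk = 25  [25]
7. n5.sig = 27  [B₀.sig + 3]
8. n6.live = "yz"  ["yz"]
9. n7.lab = 24  [terminal]
10. n8.tag = true  [terminal]
11. n6.key = true  [b.tag == true]
12. n6.depth = 22  [22]
13. n5.hot = true  [S.key == true]
14. n5.key = "vw"  ["vw"]
15. n9.sig = 26  [B₀.sig + A.mk - 23]
16. n10.sig = 27  [27]
17. n11.tag = false  [terminal]
18. n12.tag = true  [terminal]
19. n10.hot = true  [b₁.tag == true]
20. n10.key = "kw"  ["kw"]
21. n13.idx = "uu"  [terminal]
22. n9.hot = false  [false]
23. n9.key = "kwuu"  [B₁.key ++ h.idx]
24. n2.hot = true  [B₀.sig > 23]
25. n2.key = "vw"  [if A.sig then B₁.key else "v"]
26. n1.hot = true  [B₁.hot == true]
27. n1.key = "vw"  [if B₁.hot then B₁.key else "z"]
28. n14.live = "vw"  [if B₀.hot then B₀.key else "y"]
29. n16.idx = "ux"  [terminal]
30. n18.lab = 18  [terminal]
31. n17.sig = true  [true]
32. n17.mk = 15  [d.lab - 3]
33. n19.tag = false  [terminal]
34. n15.sig = true  [b.tag == false]
35. n15.mk = -5  [len(h.idx) - 7]
36. n20.sig = 18  [A.mk + 23]
37. n21.sig = 4  [4]
38. n23.idx = "rz"  [terminal]
39. n22.sig = true  [true]
40. n22.mk = 11  [len(h.idx) + 9]
41. n21.hot = true  [true]
42. n21.key = "xm"  ["xm"]
43. n24.cnt = "pu"  [terminal]
44. n20.hot = true  [B₀.sig > 17]
45. n20.key = "xmr"  [B₁.key ++ "r"]
46. n14.key = false  [B.hot == false]
47. n14.depth = 29  [29]
48. n25.sig = 22  [S₁.depth - 7]
49. n26.ok = 20  [terminal]
50. n25.hot = false  [B.sig == g.ok]
51. n25.key = "uy"  ["uy"]
52. n0.key = false  [B₀.hot == false]
53. n0.depth = 24  [S₁.depth - 5]

"vw"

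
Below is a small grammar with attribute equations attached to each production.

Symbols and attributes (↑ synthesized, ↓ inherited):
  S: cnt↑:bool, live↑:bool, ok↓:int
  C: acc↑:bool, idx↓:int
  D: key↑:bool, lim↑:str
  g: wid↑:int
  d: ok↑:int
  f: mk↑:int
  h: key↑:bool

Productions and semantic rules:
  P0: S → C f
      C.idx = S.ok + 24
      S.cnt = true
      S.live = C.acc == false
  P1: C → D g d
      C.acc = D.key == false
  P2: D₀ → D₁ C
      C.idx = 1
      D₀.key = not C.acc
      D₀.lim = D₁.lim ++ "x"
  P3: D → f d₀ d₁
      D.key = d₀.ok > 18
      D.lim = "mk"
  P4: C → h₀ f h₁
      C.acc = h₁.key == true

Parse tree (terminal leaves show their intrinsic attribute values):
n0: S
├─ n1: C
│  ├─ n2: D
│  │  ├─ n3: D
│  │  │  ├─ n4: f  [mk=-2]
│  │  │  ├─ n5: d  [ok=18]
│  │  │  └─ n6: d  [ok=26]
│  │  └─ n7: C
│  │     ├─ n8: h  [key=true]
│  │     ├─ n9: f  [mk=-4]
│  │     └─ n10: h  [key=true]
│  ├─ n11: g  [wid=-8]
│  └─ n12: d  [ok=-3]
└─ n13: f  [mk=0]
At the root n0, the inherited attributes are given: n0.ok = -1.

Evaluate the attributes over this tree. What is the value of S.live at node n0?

false

1. n0.ok = -1  [given at root]
2. n1.idx = 23  [S.ok + 24]
3. n4.mk = -2  [terminal]
4. n5.ok = 18  [terminal]
5. n6.ok = 26  [terminal]
6. n3.key = false  [d₀.ok > 18]
7. n3.lim = "mk"  ["mk"]
8. n7.idx = 1  [1]
9. n8.key = true  [terminal]
10. n9.mk = -4  [terminal]
11. n10.key = true  [terminal]
12. n7.acc = true  [h₁.key == true]
13. n2.key = false  [not C.acc]
14. n2.lim = "mkx"  [D₁.lim ++ "x"]
15. n11.wid = -8  [terminal]
16. n12.ok = -3  [terminal]
17. n1.acc = true  [D.key == false]
18. n13.mk = 0  [terminal]
19. n0.cnt = true  [true]
20. n0.live = false  [C.acc == false]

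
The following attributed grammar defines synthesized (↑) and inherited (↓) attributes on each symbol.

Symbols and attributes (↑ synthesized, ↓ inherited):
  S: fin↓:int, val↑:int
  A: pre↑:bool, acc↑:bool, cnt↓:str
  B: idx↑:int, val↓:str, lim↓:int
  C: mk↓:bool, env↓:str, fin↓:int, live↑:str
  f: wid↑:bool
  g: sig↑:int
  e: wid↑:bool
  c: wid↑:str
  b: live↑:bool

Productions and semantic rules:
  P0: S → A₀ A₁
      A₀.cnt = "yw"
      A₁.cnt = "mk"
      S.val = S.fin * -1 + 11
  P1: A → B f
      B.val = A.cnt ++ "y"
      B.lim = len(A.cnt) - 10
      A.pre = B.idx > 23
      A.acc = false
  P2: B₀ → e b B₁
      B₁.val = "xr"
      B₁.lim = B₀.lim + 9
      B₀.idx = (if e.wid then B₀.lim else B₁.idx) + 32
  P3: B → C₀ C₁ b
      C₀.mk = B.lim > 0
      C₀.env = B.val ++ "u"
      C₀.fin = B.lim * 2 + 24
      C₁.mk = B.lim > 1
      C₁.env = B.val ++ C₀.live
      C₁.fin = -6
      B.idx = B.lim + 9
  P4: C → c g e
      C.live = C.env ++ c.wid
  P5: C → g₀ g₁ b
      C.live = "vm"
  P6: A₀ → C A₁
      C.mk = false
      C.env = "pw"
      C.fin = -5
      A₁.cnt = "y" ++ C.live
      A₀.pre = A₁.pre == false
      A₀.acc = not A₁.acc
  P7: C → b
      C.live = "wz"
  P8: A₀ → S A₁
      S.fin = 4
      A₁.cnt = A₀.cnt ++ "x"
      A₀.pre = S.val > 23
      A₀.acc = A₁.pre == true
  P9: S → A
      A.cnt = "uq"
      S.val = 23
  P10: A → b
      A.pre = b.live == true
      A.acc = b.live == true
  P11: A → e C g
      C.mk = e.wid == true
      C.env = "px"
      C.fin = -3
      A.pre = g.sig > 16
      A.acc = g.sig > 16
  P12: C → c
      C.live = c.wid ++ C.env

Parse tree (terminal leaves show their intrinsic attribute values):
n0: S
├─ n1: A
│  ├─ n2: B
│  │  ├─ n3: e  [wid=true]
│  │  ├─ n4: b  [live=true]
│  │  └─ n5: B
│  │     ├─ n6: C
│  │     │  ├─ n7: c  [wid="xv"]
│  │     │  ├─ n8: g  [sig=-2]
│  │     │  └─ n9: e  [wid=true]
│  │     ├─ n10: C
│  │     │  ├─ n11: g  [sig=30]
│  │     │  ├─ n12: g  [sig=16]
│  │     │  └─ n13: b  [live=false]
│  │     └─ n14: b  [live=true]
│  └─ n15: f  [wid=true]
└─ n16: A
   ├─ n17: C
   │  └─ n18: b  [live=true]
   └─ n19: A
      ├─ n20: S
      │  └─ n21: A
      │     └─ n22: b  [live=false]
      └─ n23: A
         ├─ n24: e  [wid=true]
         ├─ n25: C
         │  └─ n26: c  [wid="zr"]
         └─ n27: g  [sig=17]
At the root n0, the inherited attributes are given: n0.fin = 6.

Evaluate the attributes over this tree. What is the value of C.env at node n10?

"xrxruxv"

1. n0.fin = 6  [given at root]
2. n1.cnt = "yw"  ["yw"]
3. n2.val = "ywy"  [A.cnt ++ "y"]
4. n2.lim = -8  [len(A.cnt) - 10]
5. n3.wid = true  [terminal]
6. n4.live = true  [terminal]
7. n5.val = "xr"  ["xr"]
8. n5.lim = 1  [B₀.lim + 9]
9. n6.mk = true  [B.lim > 0]
10. n6.env = "xru"  [B.val ++ "u"]
11. n6.fin = 26  [B.lim * 2 + 24]
12. n7.wid = "xv"  [terminal]
13. n8.sig = -2  [terminal]
14. n9.wid = true  [terminal]
15. n6.live = "xruxv"  [C.env ++ c.wid]
16. n10.mk = false  [B.lim > 1]
17. n10.env = "xrxruxv"  [B.val ++ C₀.live]
18. n10.fin = -6  [-6]
19. n11.sig = 30  [terminal]
20. n12.sig = 16  [terminal]
21. n13.live = false  [terminal]
22. n10.live = "vm"  ["vm"]
23. n14.live = true  [terminal]
24. n5.idx = 10  [B.lim + 9]
25. n2.idx = 24  [(if e.wid then B₀.lim else B₁.idx) + 32]
26. n15.wid = true  [terminal]
27. n1.pre = true  [B.idx > 23]
28. n1.acc = false  [false]
29. n16.cnt = "mk"  ["mk"]
30. n17.mk = false  [false]
31. n17.env = "pw"  ["pw"]
32. n17.fin = -5  [-5]
33. n18.live = true  [terminal]
34. n17.live = "wz"  ["wz"]
35. n19.cnt = "ywz"  ["y" ++ C.live]
36. n20.fin = 4  [4]
37. n21.cnt = "uq"  ["uq"]
38. n22.live = false  [terminal]
39. n21.pre = false  [b.live == true]
40. n21.acc = false  [b.live == true]
41. n20.val = 23  [23]
42. n23.cnt = "ywzx"  [A₀.cnt ++ "x"]
43. n24.wid = true  [terminal]
44. n25.mk = true  [e.wid == true]
45. n25.env = "px"  ["px"]
46. n25.fin = -3  [-3]
47. n26.wid = "zr"  [terminal]
48. n25.live = "zrpx"  [c.wid ++ C.env]
49. n27.sig = 17  [terminal]
50. n23.pre = true  [g.sig > 16]
51. n23.acc = true  [g.sig > 16]
52. n19.pre = false  [S.val > 23]
53. n19.acc = true  [A₁.pre == true]
54. n16.pre = true  [A₁.pre == false]
55. n16.acc = false  [not A₁.acc]
56. n0.val = 5  [S.fin * -1 + 11]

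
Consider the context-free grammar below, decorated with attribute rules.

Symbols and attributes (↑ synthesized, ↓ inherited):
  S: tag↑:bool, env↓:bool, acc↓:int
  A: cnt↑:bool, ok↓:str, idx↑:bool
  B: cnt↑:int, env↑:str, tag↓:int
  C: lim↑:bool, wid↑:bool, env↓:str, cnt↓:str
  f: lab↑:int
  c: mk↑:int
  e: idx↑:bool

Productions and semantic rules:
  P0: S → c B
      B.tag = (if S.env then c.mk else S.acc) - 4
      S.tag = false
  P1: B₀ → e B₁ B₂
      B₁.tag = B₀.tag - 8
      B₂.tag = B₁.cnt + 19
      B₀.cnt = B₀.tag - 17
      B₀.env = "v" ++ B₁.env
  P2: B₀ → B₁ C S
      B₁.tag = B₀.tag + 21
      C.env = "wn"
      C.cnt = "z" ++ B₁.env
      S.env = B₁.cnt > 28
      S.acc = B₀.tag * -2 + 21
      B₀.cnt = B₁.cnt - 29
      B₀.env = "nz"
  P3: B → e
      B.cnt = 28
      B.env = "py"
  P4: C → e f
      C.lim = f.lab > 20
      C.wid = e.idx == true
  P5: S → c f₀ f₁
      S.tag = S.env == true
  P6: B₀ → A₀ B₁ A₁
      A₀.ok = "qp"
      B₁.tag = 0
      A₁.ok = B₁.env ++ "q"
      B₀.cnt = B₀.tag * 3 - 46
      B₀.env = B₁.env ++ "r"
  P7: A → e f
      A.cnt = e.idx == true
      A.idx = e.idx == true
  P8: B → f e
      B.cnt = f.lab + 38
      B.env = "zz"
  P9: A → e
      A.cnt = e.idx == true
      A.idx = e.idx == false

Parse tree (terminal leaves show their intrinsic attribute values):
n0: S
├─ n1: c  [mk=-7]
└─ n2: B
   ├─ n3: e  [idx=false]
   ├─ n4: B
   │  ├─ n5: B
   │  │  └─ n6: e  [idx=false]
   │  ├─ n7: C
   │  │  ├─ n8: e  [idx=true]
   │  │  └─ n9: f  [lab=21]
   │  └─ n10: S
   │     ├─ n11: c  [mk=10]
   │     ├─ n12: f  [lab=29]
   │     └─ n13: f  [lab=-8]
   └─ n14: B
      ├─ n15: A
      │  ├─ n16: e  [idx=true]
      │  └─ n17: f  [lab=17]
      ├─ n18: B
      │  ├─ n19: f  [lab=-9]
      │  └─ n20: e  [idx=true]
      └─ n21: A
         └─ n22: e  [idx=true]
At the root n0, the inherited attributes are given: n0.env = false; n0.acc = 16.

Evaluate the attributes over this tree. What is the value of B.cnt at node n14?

8

1. n0.env = false  [given at root]
2. n0.acc = 16  [given at root]
3. n1.mk = -7  [terminal]
4. n2.tag = 12  [(if S.env then c.mk else S.acc) - 4]
5. n3.idx = false  [terminal]
6. n4.tag = 4  [B₀.tag - 8]
7. n5.tag = 25  [B₀.tag + 21]
8. n6.idx = false  [terminal]
9. n5.cnt = 28  [28]
10. n5.env = "py"  ["py"]
11. n7.env = "wn"  ["wn"]
12. n7.cnt = "zpy"  ["z" ++ B₁.env]
13. n8.idx = true  [terminal]
14. n9.lab = 21  [terminal]
15. n7.lim = true  [f.lab > 20]
16. n7.wid = true  [e.idx == true]
17. n10.env = false  [B₁.cnt > 28]
18. n10.acc = 13  [B₀.tag * -2 + 21]
19. n11.mk = 10  [terminal]
20. n12.lab = 29  [terminal]
21. n13.lab = -8  [terminal]
22. n10.tag = false  [S.env == true]
23. n4.cnt = -1  [B₁.cnt - 29]
24. n4.env = "nz"  ["nz"]
25. n14.tag = 18  [B₁.cnt + 19]
26. n15.ok = "qp"  ["qp"]
27. n16.idx = true  [terminal]
28. n17.lab = 17  [terminal]
29. n15.cnt = true  [e.idx == true]
30. n15.idx = true  [e.idx == true]
31. n18.tag = 0  [0]
32. n19.lab = -9  [terminal]
33. n20.idx = true  [terminal]
34. n18.cnt = 29  [f.lab + 38]
35. n18.env = "zz"  ["zz"]
36. n21.ok = "zzq"  [B₁.env ++ "q"]
37. n22.idx = true  [terminal]
38. n21.cnt = true  [e.idx == true]
39. n21.idx = false  [e.idx == false]
40. n14.cnt = 8  [B₀.tag * 3 - 46]
41. n14.env = "zzr"  [B₁.env ++ "r"]
42. n2.cnt = -5  [B₀.tag - 17]
43. n2.env = "vnz"  ["v" ++ B₁.env]
44. n0.tag = false  [false]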